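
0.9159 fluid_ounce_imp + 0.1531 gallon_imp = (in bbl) 1 fluid_ounce_imp = 2.8413063e-05 m^3, so 0.9159 fluid_ounce_imp = 0.9159 * 2.8413063e-05 = 2.6023524e-05 m^3. 1 gallon_imp = 0.00454609 m^3, so 0.1531 gallon_imp = 0.1531 * 0.00454609 = 0.00069600638 m^3. Sum: 2.6023524e-05 + 0.00069600638 = 0.0007220299 m^3. 1 bbl = 0.15898729 m^3, so 0.0007220299 m^3 = 0.0007220299 / 0.15898729 = 0.0045414315 bbl ≈ 0.004541 bbl (4 s.f.). Final answer: 0.004541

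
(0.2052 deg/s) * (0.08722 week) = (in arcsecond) 3.897e+07. Check: 1 deg/s = 0.017453293 rad/s, so 0.2052 deg/s = 0.2052 * 0.017453293 = 0.0035814156 rad/s. 1 week = 604800 s, so 0.08722 week = 0.08722 * 604800 = 52750.656 s. Combine: 0.0035814156 rad/s * 52750.656 s = 188.92202 rad. 1 arcsecond = 4.8481368e-06 rad, so 188.92202 rad = 188.92202 / 4.8481368e-06 = 38967965 arcsecond ≈ 3.897e+07 arcsecond (4 s.f.).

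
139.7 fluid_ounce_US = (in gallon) 1.091. Check: 1 fluid_ounce_US = 2.957353e-05 m^3, so 139.7 fluid_ounce_US = 139.7 * 2.957353e-05 = 0.0041314221 m^3. 1 gallon = 0.0037854118 m^3, so 0.0041314221 m^3 = 0.0041314221 / 0.0037854118 = 1.0914062 gallon ≈ 1.091 gallon (4 s.f.).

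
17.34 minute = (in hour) 0.289. Check: 1 minute = 60 s, so 17.34 minute = 17.34 * 60 = 1040.4 s. 1 hour = 3600 s, so 1040.4 s = 1040.4 / 3600 = 0.289 hour.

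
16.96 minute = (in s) 1 minute = 60 s, so 16.96 minute = 16.96 * 60 = 1017.6 s. Result: 1017.6 s ≈ 1018 s (4 s.f.). Final answer: 1018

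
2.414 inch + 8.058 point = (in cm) 6.416. Check: 1 inch = 0.0254 m, so 2.414 inch = 2.414 * 0.0254 = 0.0613156 m. 1 point = 0.00035277778 m, so 8.058 point = 8.058 * 0.00035277778 = 0.0028426833 m. Sum: 0.0613156 + 0.0028426833 = 0.064158283 m. 1 cm = 0.01 m, so 0.064158283 m = 0.064158283 / 0.01 = 6.4158283 cm ≈ 6.416 cm (4 s.f.).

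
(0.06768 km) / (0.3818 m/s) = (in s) 177.3. Check: 1 km = 1000 m, so 0.06768 km = 0.06768 * 1000 = 67.68 m. 0.3818 m/s is already in m/s. Combine: 67.68 m / 0.3818 m/s = 177.26558 s. Result: 177.26558 s ≈ 177.3 s (4 s.f.).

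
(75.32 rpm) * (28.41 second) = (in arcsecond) 4.622e+07. Check: 1 rpm = 0.10471976 rad/s, so 75.32 rpm = 75.32 * 0.10471976 = 7.887492 rad/s. 28.41 second = 28.41 s. Combine: 7.887492 rad/s * 28.41 s = 224.08365 rad. 1 arcsecond = 4.8481368e-06 rad, so 224.08365 rad = 224.08365 / 4.8481368e-06 = 46220570 arcsecond ≈ 4.622e+07 arcsecond (4 s.f.).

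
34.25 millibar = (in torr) 25.69. Check: 1 millibar = 100 Pa, so 34.25 millibar = 34.25 * 100 = 3425 Pa. 1 torr = 133.32237 Pa, so 3425 Pa = 3425 / 133.32237 = 25.689613 torr ≈ 25.69 torr (4 s.f.).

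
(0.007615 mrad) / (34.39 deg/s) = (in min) 1 mrad = 0.001 rad, so 0.007615 mrad = 0.007615 * 0.001 = 7.615e-06 rad. 1 deg/s = 0.017453293 rad/s, so 34.39 deg/s = 34.39 * 0.017453293 = 0.60021873 rad/s. Combine: 7.615e-06 rad / 0.60021873 rad/s = 1.2687042e-05 s. 1 min = 60 s, so 1.2687042e-05 s = 1.2687042e-05 / 60 = 2.1145069e-07 min ≈ 2.115e-07 min (4 s.f.). Final answer: 2.115e-07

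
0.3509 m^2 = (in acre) 8.671e-05. Check: 1 acre = 4046.8564 m^2, so 0.3509 m^2 = 0.3509 / 4046.8564 = 8.6709278e-05 acre ≈ 8.671e-05 acre (4 s.f.).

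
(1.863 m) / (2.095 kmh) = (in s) 3.201. Check: 1.863 m is already in m. 1 kmh = 0.27777778 m/s, so 2.095 kmh = 2.095 * 0.27777778 = 0.58194444 m/s. Combine: 1.863 m / 0.58194444 m/s = 3.2013365 s. Result: 3.2013365 s ≈ 3.201 s (4 s.f.).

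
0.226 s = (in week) 3.737e-07. Check: 1 week = 604800 s, so 0.226 s = 0.226 / 604800 = 3.7367725e-07 week ≈ 3.737e-07 week (4 s.f.).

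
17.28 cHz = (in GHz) 1.728e-10. Check: 1 cHz = 0.01 Hz, so 17.28 cHz = 17.28 * 0.01 = 0.1728 Hz. 1 GHz = 1e+09 Hz, so 0.1728 Hz = 0.1728 / 1e+09 = 1.728e-10 GHz.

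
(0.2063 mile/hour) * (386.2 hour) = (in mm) 1 mile/hour = 0.44704 m/s, so 0.2063 mile/hour = 0.2063 * 0.44704 = 0.092224352 m/s. 1 hour = 3600 s, so 386.2 hour = 386.2 * 3600 = 1390320 s. Combine: 0.092224352 m/s * 1390320 s = 128221.36 m. 1 mm = 0.001 m, so 128221.36 m = 128221.36 / 0.001 = 1.2822136e+08 mm ≈ 1.282e+08 mm (4 s.f.). Final answer: 1.282e+08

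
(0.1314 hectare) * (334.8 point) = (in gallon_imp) 1 hectare = 10000 m^2, so 0.1314 hectare = 0.1314 * 10000 = 1314 m^2. 1 point = 0.00035277778 m, so 334.8 point = 334.8 * 0.00035277778 = 0.11811 m. Combine: 1314 m^2 * 0.11811 m = 155.19654 m^3. 1 gallon_imp = 0.00454609 m^3, so 155.19654 m^3 = 155.19654 / 0.00454609 = 34138.466 gallon_imp ≈ 3.414e+04 gallon_imp (4 s.f.). Final answer: 3.414e+04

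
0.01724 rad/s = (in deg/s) 0.9878. Check: 1 deg/s = 0.017453293 rad/s, so 0.01724 rad/s = 0.01724 / 0.017453293 = 0.98777924 deg/s ≈ 0.9878 deg/s (4 s.f.).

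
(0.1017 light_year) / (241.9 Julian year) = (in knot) 2.45e+05. Check: 1 light_year = 9.4607305e+15 m, so 0.1017 light_year = 0.1017 * 9.4607305e+15 = 9.6215629e+14 m. 1 Julian year = 31557600 s, so 241.9 Julian year = 241.9 * 31557600 = 7.6337834e+09 s. Combine: 9.6215629e+14 m / 7.6337834e+09 s = 126039.24 m/s. 1 knot = 0.51444444 m/s, so 126039.24 m/s = 126039.24 / 0.51444444 = 245000.69 knot ≈ 2.45e+05 knot (4 s.f.).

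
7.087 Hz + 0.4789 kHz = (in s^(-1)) 486. Check: 7.087 Hz is already in Hz. 1 kHz = 1000 Hz, so 0.4789 kHz = 0.4789 * 1000 = 478.9 Hz. Sum: 7.087 + 478.9 = 485.987 Hz. 485.987 Hz = 485.987 s^(-1) ≈ 486 s^(-1) (4 s.f.).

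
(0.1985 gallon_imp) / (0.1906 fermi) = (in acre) 1 gallon_imp = 0.00454609 m^3, so 0.1985 gallon_imp = 0.1985 * 0.00454609 = 0.00090239887 m^3. 1 fermi = 1e-15 m, so 0.1906 fermi = 0.1906 * 1e-15 = 1.906e-16 m. Combine: 0.00090239887 m^3 / 1.906e-16 m = 4.7345166e+12 m^2. 1 acre = 4046.8564 m^2, so 4.7345166e+12 m^2 = 4.7345166e+12 / 4046.8564 = 1.1699245e+09 acre ≈ 1.17e+09 acre (4 s.f.). Final answer: 1.17e+09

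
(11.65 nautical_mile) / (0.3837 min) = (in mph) 2096. Check: 1 nautical_mile = 1852 m, so 11.65 nautical_mile = 11.65 * 1852 = 21575.8 m. 1 min = 60 s, so 0.3837 min = 0.3837 * 60 = 23.022 s. Combine: 21575.8 m / 23.022 s = 937.18183 m/s. 1 mph = 0.44704 m/s, so 937.18183 m/s = 937.18183 / 0.44704 = 2096.416 mph ≈ 2096 mph (4 s.f.).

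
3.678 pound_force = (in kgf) 1.668. Check: 1 pound_force = 4.4482216 N, so 3.678 pound_force = 3.678 * 4.4482216 = 16.360559 N. 1 kgf = 9.80665 N, so 16.360559 N = 16.360559 / 9.80665 = 1.6683127 kgf ≈ 1.668 kgf (4 s.f.).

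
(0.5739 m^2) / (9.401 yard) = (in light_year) 7.057e-18. Check: 0.5739 m^2 is already in m^2. 1 yard = 0.9144 m, so 9.401 yard = 9.401 * 0.9144 = 8.5962744 m. Combine: 0.5739 m^2 / 8.5962744 m = 0.06676148 m. 1 light_year = 9.4607305e+15 m, so 0.06676148 m = 0.06676148 / 9.4607305e+15 = 7.056694e-18 light_year ≈ 7.057e-18 light_year (4 s.f.).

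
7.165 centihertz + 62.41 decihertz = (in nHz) 1 centihertz = 0.01 Hz, so 7.165 centihertz = 7.165 * 0.01 = 0.07165 Hz. 1 decihertz = 0.1 Hz, so 62.41 decihertz = 62.41 * 0.1 = 6.241 Hz. Sum: 0.07165 + 6.241 = 6.31265 Hz. 1 nHz = 1e-09 Hz, so 6.31265 Hz = 6.31265 / 1e-09 = 6.31265e+09 nHz ≈ 6.313e+09 nHz (4 s.f.). Final answer: 6.313e+09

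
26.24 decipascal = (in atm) 1 decipascal = 0.1 Pa, so 26.24 decipascal = 26.24 * 0.1 = 2.624 Pa. 1 atm = 101325 Pa, so 2.624 Pa = 2.624 / 101325 = 2.5896867e-05 atm ≈ 2.59e-05 atm (4 s.f.). Final answer: 2.59e-05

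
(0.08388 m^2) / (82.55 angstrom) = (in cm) 1.016e+09. Check: 0.08388 m^2 is already in m^2. 1 angstrom = 1e-10 m, so 82.55 angstrom = 82.55 * 1e-10 = 8.255e-09 m. Combine: 0.08388 m^2 / 8.255e-09 m = 10161114 m. 1 cm = 0.01 m, so 10161114 m = 10161114 / 0.01 = 1.0161114e+09 cm ≈ 1.016e+09 cm (4 s.f.).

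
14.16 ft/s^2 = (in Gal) 1 ft/s^2 = 0.3048 m/s^2, so 14.16 ft/s^2 = 14.16 * 0.3048 = 4.315968 m/s^2. 1 Gal = 0.01 m/s^2, so 4.315968 m/s^2 = 4.315968 / 0.01 = 431.5968 Gal ≈ 431.6 Gal (4 s.f.). Final answer: 431.6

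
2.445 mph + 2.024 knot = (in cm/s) 213.4. Check: 1 mph = 0.44704 m/s, so 2.445 mph = 2.445 * 0.44704 = 1.0930128 m/s. 1 knot = 0.51444444 m/s, so 2.024 knot = 2.024 * 0.51444444 = 1.0412356 m/s. Sum: 1.0930128 + 1.0412356 = 2.1342484 m/s. 1 cm/s = 0.01 m/s, so 2.1342484 m/s = 2.1342484 / 0.01 = 213.42484 cm/s ≈ 213.4 cm/s (4 s.f.).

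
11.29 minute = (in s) 677.4. Check: 1 minute = 60 s, so 11.29 minute = 11.29 * 60 = 677.4 s. Result: 677.4 s.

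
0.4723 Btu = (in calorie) 1 Btu = 1055.0559 J, so 0.4723 Btu = 0.4723 * 1055.0559 = 498.30288 J. 1 calorie = 4.184 J, so 498.30288 J = 498.30288 / 4.184 = 119.09725 calorie ≈ 119.1 calorie (4 s.f.). Final answer: 119.1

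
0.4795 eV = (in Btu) 1 eV = 1.6021766e-19 J, so 0.4795 eV = 0.4795 * 1.6021766e-19 = 7.682437e-20 J. 1 Btu = 1055.0559 J, so 7.682437e-20 J = 7.682437e-20 / 1055.0559 = 7.2815453e-23 Btu ≈ 7.282e-23 Btu (4 s.f.). Final answer: 7.282e-23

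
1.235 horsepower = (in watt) 920.9. Check: 1 horsepower = 745.69987 W, so 1.235 horsepower = 1.235 * 745.69987 = 920.93934 W. 920.93934 W = 920.93934 watt ≈ 920.9 watt (4 s.f.).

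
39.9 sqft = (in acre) 1 sqft = 0.09290304 m^2, so 39.9 sqft = 39.9 * 0.09290304 = 3.7068313 m^2. 1 acre = 4046.8564 m^2, so 3.7068313 m^2 = 3.7068313 / 4046.8564 = 0.00091597796 acre ≈ 0.000916 acre (4 s.f.). Final answer: 0.000916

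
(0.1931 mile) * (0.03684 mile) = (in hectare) 1.842. Check: 1 mile = 1609.344 m, so 0.1931 mile = 0.1931 * 1609.344 = 310.76433 m. 1 mile = 1609.344 m, so 0.03684 mile = 0.03684 * 1609.344 = 59.288233 m. Combine: 310.76433 m * 59.288233 m = 18424.668 m^2. 1 hectare = 10000 m^2, so 18424.668 m^2 = 18424.668 / 10000 = 1.8424668 hectare ≈ 1.842 hectare (4 s.f.).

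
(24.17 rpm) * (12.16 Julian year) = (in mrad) 9.713e+11. Check: 1 rpm = 0.10471976 rad/s, so 24.17 rpm = 24.17 * 0.10471976 = 2.5310765 rad/s. 1 Julian year = 31557600 s, so 12.16 Julian year = 12.16 * 31557600 = 3.8374042e+08 s. Combine: 2.5310765 rad/s * 3.8374042e+08 s = 9.7127634e+08 rad. 1 mrad = 0.001 rad, so 9.7127634e+08 rad = 9.7127634e+08 / 0.001 = 9.7127634e+11 mrad ≈ 9.713e+11 mrad (4 s.f.).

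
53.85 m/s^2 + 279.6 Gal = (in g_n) 53.85 m/s^2 is already in m/s^2. 1 Gal = 0.01 m/s^2, so 279.6 Gal = 279.6 * 0.01 = 2.796 m/s^2. Sum: 53.85 + 2.796 = 56.646 m/s^2. 1 g_n = 9.80665 m/s^2, so 56.646 m/s^2 = 56.646 / 9.80665 = 5.7762845 g_n ≈ 5.776 g_n (4 s.f.). Final answer: 5.776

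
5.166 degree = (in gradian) 5.74. Check: 1 degree = 0.017453293 rad, so 5.166 degree = 5.166 * 0.017453293 = 0.090163709 rad. 1 gradian = 0.015707963 rad, so 0.090163709 rad = 0.090163709 / 0.015707963 = 5.74 gradian.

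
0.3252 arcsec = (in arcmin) 1 arcsec = 4.8481368e-06 rad, so 0.3252 arcsec = 0.3252 * 4.8481368e-06 = 1.5766141e-06 rad. 1 arcmin = 0.00029088821 rad, so 1.5766141e-06 rad = 1.5766141e-06 / 0.00029088821 = 0.00542 arcmin. Final answer: 0.00542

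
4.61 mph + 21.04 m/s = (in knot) 44.9. Check: 1 mph = 0.44704 m/s, so 4.61 mph = 4.61 * 0.44704 = 2.0608544 m/s. 21.04 m/s is already in m/s. Sum: 2.0608544 + 21.04 = 23.100854 m/s. 1 knot = 0.51444444 m/s, so 23.100854 m/s = 23.100854 / 0.51444444 = 44.904469 knot ≈ 44.9 knot (4 s.f.).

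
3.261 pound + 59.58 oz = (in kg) 3.168. Check: 1 pound = 0.45359237 kg, so 3.261 pound = 3.261 * 0.45359237 = 1.4791647 kg. 1 oz = 0.028349523 kg, so 59.58 oz = 59.58 * 0.028349523 = 1.6890646 kg. Sum: 1.4791647 + 1.6890646 = 3.1682293 kg. Result: 3.1682293 kg ≈ 3.168 kg (4 s.f.).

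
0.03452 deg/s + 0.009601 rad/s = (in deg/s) 0.5846. Check: 1 deg/s = 0.017453293 rad/s, so 0.03452 deg/s = 0.03452 * 0.017453293 = 0.00060248766 rad/s. 0.009601 rad/s is already in rad/s. Sum: 0.00060248766 + 0.009601 = 0.010203488 rad/s. 1 deg/s = 0.017453293 rad/s, so 0.010203488 rad/s = 0.010203488 / 0.017453293 = 0.58461678 deg/s ≈ 0.5846 deg/s (4 s.f.).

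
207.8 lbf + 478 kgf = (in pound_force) 1 lbf = 4.4482216 N, so 207.8 lbf = 207.8 * 4.4482216 = 924.34045 N. 1 kgf = 9.80665 N, so 478 kgf = 478 * 9.80665 = 4687.5787 N. Sum: 924.34045 + 4687.5787 = 5611.9192 N. 1 pound_force = 4.4482216 N, so 5611.9192 N = 5611.9192 / 4.4482216 = 1261.6096 pound_force ≈ 1262 pound_force (4 s.f.). Final answer: 1262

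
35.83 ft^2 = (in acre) 0.0008225. Check: 1 ft^2 = 0.09290304 m^2, so 35.83 ft^2 = 35.83 * 0.09290304 = 3.3287159 m^2. 1 acre = 4046.8564 m^2, so 3.3287159 m^2 = 3.3287159 / 4046.8564 = 0.00082254362 acre ≈ 0.0008225 acre (4 s.f.).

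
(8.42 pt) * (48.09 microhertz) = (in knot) 2.777e-07. Check: 1 pt = 0.00035277778 m, so 8.42 pt = 8.42 * 0.00035277778 = 0.0029703889 m. 1 microhertz = 1e-06 Hz, so 48.09 microhertz = 48.09 * 1e-06 = 4.809e-05 Hz. Combine: 0.0029703889 m * 4.809e-05 Hz = 1.42846e-07 m/s. 1 knot = 0.51444444 m/s, so 1.42846e-07 m/s = 1.42846e-07 / 0.51444444 = 2.7767041e-07 knot ≈ 2.777e-07 knot (4 s.f.).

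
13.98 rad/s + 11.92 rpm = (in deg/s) 13.98 rad/s is already in rad/s. 1 rpm = 0.10471976 rad/s, so 11.92 rpm = 11.92 * 0.10471976 = 1.2482595 rad/s. Sum: 13.98 + 1.2482595 = 15.228259 rad/s. 1 deg/s = 0.017453293 rad/s, so 15.228259 rad/s = 15.228259 / 0.017453293 = 872.515 deg/s ≈ 872.5 deg/s (4 s.f.). Final answer: 872.5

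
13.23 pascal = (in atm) 13.23 pascal = 13.23 Pa. 1 atm = 101325 Pa, so 13.23 Pa = 13.23 / 101325 = 0.00013056995 atm ≈ 0.0001306 atm (4 s.f.). Final answer: 0.0001306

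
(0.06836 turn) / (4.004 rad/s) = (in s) 0.1073. Check: 1 turn = 6.2831853 rad, so 0.06836 turn = 0.06836 * 6.2831853 = 0.42951855 rad. 4.004 rad/s is already in rad/s. Combine: 0.42951855 rad / 4.004 rad/s = 0.10727236 s. Result: 0.10727236 s ≈ 0.1073 s (4 s.f.).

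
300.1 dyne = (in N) 0.003001. Check: 1 dyne = 1e-05 N, so 300.1 dyne = 300.1 * 1e-05 = 0.003001 N. Result: 0.003001 N.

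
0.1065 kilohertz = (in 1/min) 1 kilohertz = 1000 Hz, so 0.1065 kilohertz = 0.1065 * 1000 = 106.5 Hz. 1 1/min = 0.016666667 Hz, so 106.5 Hz = 106.5 / 0.016666667 = 6390 1/min. Final answer: 6390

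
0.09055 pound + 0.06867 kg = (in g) 109.7. Check: 1 pound = 0.45359237 kg, so 0.09055 pound = 0.09055 * 0.45359237 = 0.041072789 kg. 0.06867 kg is already in kg. Sum: 0.041072789 + 0.06867 = 0.10974279 kg. 1 g = 0.001 kg, so 0.10974279 kg = 0.10974279 / 0.001 = 109.74279 g ≈ 109.7 g (4 s.f.).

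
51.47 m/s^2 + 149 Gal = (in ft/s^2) 173.8. Check: 51.47 m/s^2 is already in m/s^2. 1 Gal = 0.01 m/s^2, so 149 Gal = 149 * 0.01 = 1.49 m/s^2. Sum: 51.47 + 1.49 = 52.96 m/s^2. 1 ft/s^2 = 0.3048 m/s^2, so 52.96 m/s^2 = 52.96 / 0.3048 = 173.75328 ft/s^2 ≈ 173.8 ft/s^2 (4 s.f.).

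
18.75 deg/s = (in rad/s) 1 deg/s = 0.017453293 rad/s, so 18.75 deg/s = 18.75 * 0.017453293 = 0.32724923 rad/s. Result: 0.32724923 rad/s ≈ 0.3272 rad/s (4 s.f.). Final answer: 0.3272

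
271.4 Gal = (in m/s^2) 2.714. Check: 1 Gal = 0.01 m/s^2, so 271.4 Gal = 271.4 * 0.01 = 2.714 m/s^2. Result: 2.714 m/s^2.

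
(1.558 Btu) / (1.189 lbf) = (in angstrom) 3.108e+12. Check: 1 Btu = 1055.0559 J, so 1.558 Btu = 1.558 * 1055.0559 = 1643.777 J. 1 lbf = 4.4482216 N, so 1.189 lbf = 1.189 * 4.4482216 = 5.2889355 N. Combine: 1643.777 J / 5.2889355 N = 310.79544 m. 1 angstrom = 1e-10 m, so 310.79544 m = 310.79544 / 1e-10 = 3.1079544e+12 angstrom ≈ 3.108e+12 angstrom (4 s.f.).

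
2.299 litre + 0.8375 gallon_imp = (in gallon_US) 1.613. Check: 1 litre = 0.001 m^3, so 2.299 litre = 2.299 * 0.001 = 0.002299 m^3. 1 gallon_imp = 0.00454609 m^3, so 0.8375 gallon_imp = 0.8375 * 0.00454609 = 0.0038073504 m^3. Sum: 0.002299 + 0.0038073504 = 0.0061063504 m^3. 1 gallon_US = 0.0037854118 m^3, so 0.0061063504 m^3 = 0.0061063504 / 0.0037854118 = 1.6131271 gallon_US ≈ 1.613 gallon_US (4 s.f.).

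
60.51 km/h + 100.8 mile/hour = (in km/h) 1 km/h = 0.27777778 m/s, so 60.51 km/h = 60.51 * 0.27777778 = 16.808333 m/s. 1 mile/hour = 0.44704 m/s, so 100.8 mile/hour = 100.8 * 0.44704 = 45.061632 m/s. Sum: 16.808333 + 45.061632 = 61.869965 m/s. 1 km/h = 0.27777778 m/s, so 61.869965 m/s = 61.869965 / 0.27777778 = 222.73188 km/h ≈ 222.7 km/h (4 s.f.). Final answer: 222.7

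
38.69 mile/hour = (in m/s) 17.3. Check: 1 mile/hour = 0.44704 m/s, so 38.69 mile/hour = 38.69 * 0.44704 = 17.295978 m/s. Result: 17.295978 m/s ≈ 17.3 m/s (4 s.f.).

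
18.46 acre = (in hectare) 7.47. Check: 1 acre = 4046.8564 m^2, so 18.46 acre = 18.46 * 4046.8564 = 74704.97 m^2. 1 hectare = 10000 m^2, so 74704.97 m^2 = 74704.97 / 10000 = 7.470497 hectare ≈ 7.47 hectare (4 s.f.).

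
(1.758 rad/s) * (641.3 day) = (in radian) 1.758 rad/s is already in rad/s. 1 day = 86400 s, so 641.3 day = 641.3 * 86400 = 55408320 s. Combine: 1.758 rad/s * 55408320 s = 97407827 rad. 97407827 rad = 97407827 radian ≈ 9.741e+07 radian (4 s.f.). Final answer: 9.741e+07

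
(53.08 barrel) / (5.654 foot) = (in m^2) 1 barrel = 0.15898729 m^3, so 53.08 barrel = 53.08 * 0.15898729 = 8.4390456 m^3. 1 foot = 0.3048 m, so 5.654 foot = 5.654 * 0.3048 = 1.7233392 m. Combine: 8.4390456 m^3 / 1.7233392 m = 4.896915 m^2. Result: 4.896915 m^2 ≈ 4.897 m^2 (4 s.f.). Final answer: 4.897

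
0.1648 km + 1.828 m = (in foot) 546.7. Check: 1 km = 1000 m, so 0.1648 km = 0.1648 * 1000 = 164.8 m. 1.828 m is already in m. Sum: 164.8 + 1.828 = 166.628 m. 1 foot = 0.3048 m, so 166.628 m = 166.628 / 0.3048 = 546.67979 foot ≈ 546.7 foot (4 s.f.).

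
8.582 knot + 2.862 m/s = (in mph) 1 knot = 0.51444444 m/s, so 8.582 knot = 8.582 * 0.51444444 = 4.4149622 m/s. 2.862 m/s is already in m/s. Sum: 4.4149622 + 2.862 = 7.2769622 m/s. 1 mph = 0.44704 m/s, so 7.2769622 m/s = 7.2769622 / 0.44704 = 16.278101 mph ≈ 16.28 mph (4 s.f.). Final answer: 16.28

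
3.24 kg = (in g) 1 g = 0.001 kg, so 3.24 kg = 3.24 / 0.001 = 3240 g. Final answer: 3240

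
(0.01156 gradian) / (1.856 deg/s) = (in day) 1 gradian = 0.015707963 rad, so 0.01156 gradian = 0.01156 * 0.015707963 = 0.00018158406 rad. 1 deg/s = 0.017453293 rad/s, so 1.856 deg/s = 1.856 * 0.017453293 = 0.032393311 rad/s. Combine: 0.00018158406 rad / 0.032393311 rad/s = 0.0056056034 s. 1 day = 86400 s, so 0.0056056034 s = 0.0056056034 / 86400 = 6.487967e-08 day ≈ 6.488e-08 day (4 s.f.). Final answer: 6.488e-08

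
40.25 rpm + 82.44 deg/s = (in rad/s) 1 rpm = 0.10471976 rad/s, so 40.25 rpm = 40.25 * 0.10471976 = 4.2149701 rad/s. 1 deg/s = 0.017453293 rad/s, so 82.44 deg/s = 82.44 * 0.017453293 = 1.4388494 rad/s. Sum: 4.2149701 + 1.4388494 = 5.6538196 rad/s. Result: 5.6538196 rad/s ≈ 5.654 rad/s (4 s.f.). Final answer: 5.654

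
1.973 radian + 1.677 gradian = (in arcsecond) 4.124e+05. Check: 1.973 radian = 1.973 rad. 1 gradian = 0.015707963 rad, so 1.677 gradian = 1.677 * 0.015707963 = 0.026342254 rad. Sum: 1.973 + 0.026342254 = 1.9993423 rad. 1 arcsecond = 4.8481368e-06 rad, so 1.9993423 rad = 1.9993423 / 4.8481368e-06 = 412393.94 arcsecond ≈ 4.124e+05 arcsecond (4 s.f.).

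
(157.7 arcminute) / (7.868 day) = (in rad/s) 6.748e-08. Check: 1 arcminute = 0.00029088821 rad, so 157.7 arcminute = 157.7 * 0.00029088821 = 0.045873071 rad. 1 day = 86400 s, so 7.868 day = 7.868 * 86400 = 679795.2 s. Combine: 0.045873071 rad / 679795.2 s = 6.7480721e-08 rad/s. Result: 6.7480721e-08 rad/s ≈ 6.748e-08 rad/s (4 s.f.).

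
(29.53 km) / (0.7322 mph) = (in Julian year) 0.002859. Check: 1 km = 1000 m, so 29.53 km = 29.53 * 1000 = 29530 m. 1 mph = 0.44704 m/s, so 0.7322 mph = 0.7322 * 0.44704 = 0.32732269 m/s. Combine: 29530 m / 0.32732269 m/s = 90216.783 s. 1 Julian year = 31557600 s, so 90216.783 s = 90216.783 / 31557600 = 0.0028587974 Julian year ≈ 0.002859 Julian year (4 s.f.).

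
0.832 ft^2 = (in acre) 1.91e-05. Check: 1 ft^2 = 0.09290304 m^2, so 0.832 ft^2 = 0.832 * 0.09290304 = 0.077295329 m^2. 1 acre = 4046.8564 m^2, so 0.077295329 m^2 = 0.077295329 / 4046.8564 = 1.9100092e-05 acre ≈ 1.91e-05 acre (4 s.f.).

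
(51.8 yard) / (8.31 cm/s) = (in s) 1 yard = 0.9144 m, so 51.8 yard = 51.8 * 0.9144 = 47.36592 m. 1 cm/s = 0.01 m/s, so 8.31 cm/s = 8.31 * 0.01 = 0.0831 m/s. Combine: 47.36592 m / 0.0831 m/s = 569.987 s. Result: 569.987 s ≈ 570 s (4 s.f.). Final answer: 570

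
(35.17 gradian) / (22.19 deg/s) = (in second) 1.426. Check: 1 gradian = 0.015707963 rad, so 35.17 gradian = 35.17 * 0.015707963 = 0.55244907 rad. 1 deg/s = 0.017453293 rad/s, so 22.19 deg/s = 22.19 * 0.017453293 = 0.38728856 rad/s. Combine: 0.55244907 rad / 0.38728856 rad/s = 1.4264534 s. 1.4264534 s = 1.4264534 second ≈ 1.426 second (4 s.f.).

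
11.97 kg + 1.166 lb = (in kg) 12.5. Check: 11.97 kg is already in kg. 1 lb = 0.45359237 kg, so 1.166 lb = 1.166 * 0.45359237 = 0.5288887 kg. Sum: 11.97 + 0.5288887 = 12.498889 kg. Result: 12.498889 kg ≈ 12.5 kg (4 s.f.).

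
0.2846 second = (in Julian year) 0.2846 second = 0.2846 s. 1 Julian year = 31557600 s, so 0.2846 s = 0.2846 / 31557600 = 9.0184298e-09 Julian year ≈ 9.018e-09 Julian year (4 s.f.). Final answer: 9.018e-09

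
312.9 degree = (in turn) 1 degree = 0.017453293 rad, so 312.9 degree = 312.9 * 0.017453293 = 5.4611352 rad. 1 turn = 6.2831853 rad, so 5.4611352 rad = 5.4611352 / 6.2831853 = 0.86916667 turn ≈ 0.8692 turn (4 s.f.). Final answer: 0.8692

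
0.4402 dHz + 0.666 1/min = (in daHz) 0.005512. Check: 1 dHz = 0.1 Hz, so 0.4402 dHz = 0.4402 * 0.1 = 0.04402 Hz. 1 1/min = 0.016666667 Hz, so 0.666 1/min = 0.666 * 0.016666667 = 0.0111 Hz. Sum: 0.04402 + 0.0111 = 0.05512 Hz. 1 daHz = 10 Hz, so 0.05512 Hz = 0.05512 / 10 = 0.005512 daHz.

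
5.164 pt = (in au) 1.218e-14. Check: 1 pt = 0.00035277778 m, so 5.164 pt = 5.164 * 0.00035277778 = 0.0018217444 m. 1 au = 1.4959787e+11 m, so 0.0018217444 m = 0.0018217444 / 1.4959787e+11 = 1.2177609e-14 au ≈ 1.218e-14 au (4 s.f.).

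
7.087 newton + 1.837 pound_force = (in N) 7.087 newton = 7.087 N. 1 pound_force = 4.4482216 N, so 1.837 pound_force = 1.837 * 4.4482216 = 8.1713831 N. Sum: 7.087 + 8.1713831 = 15.258383 N. Result: 15.258383 N ≈ 15.26 N (4 s.f.). Final answer: 15.26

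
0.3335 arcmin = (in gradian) 1 arcmin = 0.00029088821 rad, so 0.3335 arcmin = 0.3335 * 0.00029088821 = 9.7011218e-05 rad. 1 gradian = 0.015707963 rad, so 9.7011218e-05 rad = 9.7011218e-05 / 0.015707963 = 0.0061759259 gradian ≈ 0.006176 gradian (4 s.f.). Final answer: 0.006176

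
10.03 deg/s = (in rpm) 1.672. Check: 1 deg/s = 0.017453293 rad/s, so 10.03 deg/s = 10.03 * 0.017453293 = 0.17505652 rad/s. 1 rpm = 0.10471976 rad/s, so 0.17505652 rad/s = 0.17505652 / 0.10471976 = 1.6716667 rpm ≈ 1.672 rpm (4 s.f.).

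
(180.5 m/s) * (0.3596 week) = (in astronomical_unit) 180.5 m/s is already in m/s. 1 week = 604800 s, so 0.3596 week = 0.3596 * 604800 = 217486.08 s. Combine: 180.5 m/s * 217486.08 s = 39256237 m. 1 astronomical_unit = 1.4959787e+11 m, so 39256237 m = 39256237 / 1.4959787e+11 = 0.00026241174 astronomical_unit ≈ 0.0002624 astronomical_unit (4 s.f.). Final answer: 0.0002624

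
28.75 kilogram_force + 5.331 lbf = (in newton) 1 kilogram_force = 9.80665 N, so 28.75 kilogram_force = 28.75 * 9.80665 = 281.94119 N. 1 lbf = 4.4482216 N, so 5.331 lbf = 5.331 * 4.4482216 = 23.713469 N. Sum: 281.94119 + 23.713469 = 305.65466 N. 305.65466 N = 305.65466 newton ≈ 305.7 newton (4 s.f.). Final answer: 305.7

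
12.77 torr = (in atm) 0.0168. Check: 1 torr = 133.32237 Pa, so 12.77 torr = 12.77 * 133.32237 = 1702.5266 Pa. 1 atm = 101325 Pa, so 1702.5266 Pa = 1702.5266 / 101325 = 0.016802632 atm ≈ 0.0168 atm (4 s.f.).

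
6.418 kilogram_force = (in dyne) 1 kilogram_force = 9.80665 N, so 6.418 kilogram_force = 6.418 * 9.80665 = 62.93908 N. 1 dyne = 1e-05 N, so 62.93908 N = 62.93908 / 1e-05 = 6293908 dyne ≈ 6.294e+06 dyne (4 s.f.). Final answer: 6.294e+06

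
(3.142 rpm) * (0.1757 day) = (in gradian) 1 rpm = 0.10471976 rad/s, so 3.142 rpm = 3.142 * 0.10471976 = 0.32902947 rad/s. 1 day = 86400 s, so 0.1757 day = 0.1757 * 86400 = 15180.48 s. Combine: 0.32902947 rad/s * 15180.48 s = 4994.8253 rad. 1 gradian = 0.015707963 rad, so 4994.8253 rad = 4994.8253 / 0.015707963 = 317980.45 gradian ≈ 3.18e+05 gradian (4 s.f.). Final answer: 3.18e+05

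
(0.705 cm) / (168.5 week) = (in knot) 1 cm = 0.01 m, so 0.705 cm = 0.705 * 0.01 = 0.00705 m. 1 week = 604800 s, so 168.5 week = 168.5 * 604800 = 1.019088e+08 s. Combine: 0.00705 m / 1.019088e+08 s = 6.9179502e-11 m/s. 1 knot = 0.51444444 m/s, so 6.9179502e-11 m/s = 6.9179502e-11 / 0.51444444 = 1.3447419e-10 knot ≈ 1.345e-10 knot (4 s.f.). Final answer: 1.345e-10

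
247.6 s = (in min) 4.127. Check: 1 min = 60 s, so 247.6 s = 247.6 / 60 = 4.1266667 min ≈ 4.127 min (4 s.f.).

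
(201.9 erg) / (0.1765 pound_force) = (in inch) 0.001012. Check: 1 erg = 1e-07 J, so 201.9 erg = 201.9 * 1e-07 = 2.019e-05 J. 1 pound_force = 4.4482216 N, so 0.1765 pound_force = 0.1765 * 4.4482216 = 0.78511112 N. Combine: 2.019e-05 J / 0.78511112 N = 2.5716105e-05 m. 1 inch = 0.0254 m, so 2.5716105e-05 m = 2.5716105e-05 / 0.0254 = 0.0010124451 inch ≈ 0.001012 inch (4 s.f.).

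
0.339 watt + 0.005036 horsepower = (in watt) 4.094. Check: 0.339 watt = 0.339 W. 1 horsepower = 745.69987 W, so 0.005036 horsepower = 0.005036 * 745.69987 = 3.7553446 W. Sum: 0.339 + 3.7553446 = 4.0943446 W. 4.0943446 W = 4.0943446 watt ≈ 4.094 watt (4 s.f.).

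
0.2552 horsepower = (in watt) 1 horsepower = 745.69987 W, so 0.2552 horsepower = 0.2552 * 745.69987 = 190.30261 W. 190.30261 W = 190.30261 watt ≈ 190.3 watt (4 s.f.). Final answer: 190.3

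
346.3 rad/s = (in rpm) 3307. Check: 1 rpm = 0.10471976 rad/s, so 346.3 rad/s = 346.3 / 0.10471976 = 3306.9214 rpm ≈ 3307 rpm (4 s.f.).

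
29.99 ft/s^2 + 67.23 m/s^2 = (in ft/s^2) 250.6. Check: 1 ft/s^2 = 0.3048 m/s^2, so 29.99 ft/s^2 = 29.99 * 0.3048 = 9.140952 m/s^2. 67.23 m/s^2 is already in m/s^2. Sum: 9.140952 + 67.23 = 76.370952 m/s^2. 1 ft/s^2 = 0.3048 m/s^2, so 76.370952 m/s^2 = 76.370952 / 0.3048 = 250.56087 ft/s^2 ≈ 250.6 ft/s^2 (4 s.f.).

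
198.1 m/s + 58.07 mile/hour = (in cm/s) 2.241e+04. Check: 198.1 m/s is already in m/s. 1 mile/hour = 0.44704 m/s, so 58.07 mile/hour = 58.07 * 0.44704 = 25.959613 m/s. Sum: 198.1 + 25.959613 = 224.05961 m/s. 1 cm/s = 0.01 m/s, so 224.05961 m/s = 224.05961 / 0.01 = 22405.961 cm/s ≈ 2.241e+04 cm/s (4 s.f.).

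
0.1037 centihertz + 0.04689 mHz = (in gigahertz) 1.084e-12. Check: 1 centihertz = 0.01 Hz, so 0.1037 centihertz = 0.1037 * 0.01 = 0.001037 Hz. 1 mHz = 0.001 Hz, so 0.04689 mHz = 0.04689 * 0.001 = 4.689e-05 Hz. Sum: 0.001037 + 4.689e-05 = 0.00108389 Hz. 1 gigahertz = 1e+09 Hz, so 0.00108389 Hz = 0.00108389 / 1e+09 = 1.08389e-12 gigahertz ≈ 1.084e-12 gigahertz (4 s.f.).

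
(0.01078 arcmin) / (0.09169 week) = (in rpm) 5.4e-10. Check: 1 arcmin = 0.00029088821 rad, so 0.01078 arcmin = 0.01078 * 0.00029088821 = 3.1357749e-06 rad. 1 week = 604800 s, so 0.09169 week = 0.09169 * 604800 = 55454.112 s. Combine: 3.1357749e-06 rad / 55454.112 s = 5.6547202e-11 rad/s. 1 rpm = 0.10471976 rad/s, so 5.6547202e-11 rad/s = 5.6547202e-11 / 0.10471976 = 5.3998601e-10 rpm ≈ 5.4e-10 rpm (4 s.f.).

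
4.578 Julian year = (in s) 1 Julian year = 31557600 s, so 4.578 Julian year = 4.578 * 31557600 = 1.4447069e+08 s. Result: 1.4447069e+08 s ≈ 1.445e+08 s (4 s.f.). Final answer: 1.445e+08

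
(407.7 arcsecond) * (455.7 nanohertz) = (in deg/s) 1 arcsecond = 4.8481368e-06 rad, so 407.7 arcsecond = 407.7 * 4.8481368e-06 = 0.0019765854 rad. 1 nanohertz = 1e-09 Hz, so 455.7 nanohertz = 455.7 * 1e-09 = 4.557e-07 Hz. Combine: 0.0019765854 rad * 4.557e-07 Hz = 9.0072996e-10 rad/s. 1 deg/s = 0.017453293 rad/s, so 9.0072996e-10 rad/s = 9.0072996e-10 / 0.017453293 = 5.1608025e-08 deg/s ≈ 5.161e-08 deg/s (4 s.f.). Final answer: 5.161e-08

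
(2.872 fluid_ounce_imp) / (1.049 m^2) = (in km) 1 fluid_ounce_imp = 2.8413063e-05 m^3, so 2.872 fluid_ounce_imp = 2.872 * 2.8413063e-05 = 8.1602315e-05 m^3. 1.049 m^2 is already in m^2. Combine: 8.1602315e-05 m^3 / 1.049 m^2 = 7.7790577e-05 m. 1 km = 1000 m, so 7.7790577e-05 m = 7.7790577e-05 / 1000 = 7.7790577e-08 km ≈ 7.779e-08 km (4 s.f.). Final answer: 7.779e-08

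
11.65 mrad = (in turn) 1 mrad = 0.001 rad, so 11.65 mrad = 11.65 * 0.001 = 0.01165 rad. 1 turn = 6.2831853 rad, so 0.01165 rad = 0.01165 / 6.2831853 = 0.0018541551 turn ≈ 0.001854 turn (4 s.f.). Final answer: 0.001854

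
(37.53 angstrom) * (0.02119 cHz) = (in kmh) 2.863e-12. Check: 1 angstrom = 1e-10 m, so 37.53 angstrom = 37.53 * 1e-10 = 3.753e-09 m. 1 cHz = 0.01 Hz, so 0.02119 cHz = 0.02119 * 0.01 = 0.0002119 Hz. Combine: 3.753e-09 m * 0.0002119 Hz = 7.952607e-13 m/s. 1 kmh = 0.27777778 m/s, so 7.952607e-13 m/s = 7.952607e-13 / 0.27777778 = 2.8629385e-12 kmh ≈ 2.863e-12 kmh (4 s.f.).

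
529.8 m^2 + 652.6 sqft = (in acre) 0.1459. Check: 529.8 m^2 is already in m^2. 1 sqft = 0.09290304 m^2, so 652.6 sqft = 652.6 * 0.09290304 = 60.628524 m^2. Sum: 529.8 + 60.628524 = 590.42852 m^2. 1 acre = 4046.8564 m^2, so 590.42852 m^2 = 590.42852 / 4046.8564 = 0.14589807 acre ≈ 0.1459 acre (4 s.f.).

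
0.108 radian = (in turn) 0.108 radian = 0.108 rad. 1 turn = 6.2831853 rad, so 0.108 rad = 0.108 / 6.2831853 = 0.017188734 turn ≈ 0.01719 turn (4 s.f.). Final answer: 0.01719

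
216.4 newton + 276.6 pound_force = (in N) 216.4 newton = 216.4 N. 1 pound_force = 4.4482216 N, so 276.6 pound_force = 276.6 * 4.4482216 = 1230.3781 N. Sum: 216.4 + 1230.3781 = 1446.7781 N. Result: 1446.7781 N ≈ 1447 N (4 s.f.). Final answer: 1447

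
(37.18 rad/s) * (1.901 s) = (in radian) 37.18 rad/s is already in rad/s. 1.901 s is already in s. Combine: 37.18 rad/s * 1.901 s = 70.67918 rad. 70.67918 rad = 70.67918 radian ≈ 70.68 radian (4 s.f.). Final answer: 70.68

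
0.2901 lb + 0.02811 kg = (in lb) 0.3521. Check: 1 lb = 0.45359237 kg, so 0.2901 lb = 0.2901 * 0.45359237 = 0.13158715 kg. 0.02811 kg is already in kg. Sum: 0.13158715 + 0.02811 = 0.15969715 kg. 1 lb = 0.45359237 kg, so 0.15969715 kg = 0.15969715 / 0.45359237 = 0.35207194 lb ≈ 0.3521 lb (4 s.f.).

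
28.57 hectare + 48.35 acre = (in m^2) 4.814e+05. Check: 1 hectare = 10000 m^2, so 28.57 hectare = 28.57 * 10000 = 285700 m^2. 1 acre = 4046.8564 m^2, so 48.35 acre = 48.35 * 4046.8564 = 195665.51 m^2. Sum: 285700 + 195665.51 = 481365.51 m^2. Result: 481365.51 m^2 ≈ 4.814e+05 m^2 (4 s.f.).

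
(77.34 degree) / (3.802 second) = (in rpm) 3.39. Check: 1 degree = 0.017453293 rad, so 77.34 degree = 77.34 * 0.017453293 = 1.3498376 rad. 3.802 second = 3.802 s. Combine: 1.3498376 rad / 3.802 s = 0.35503357 rad/s. 1 rpm = 0.10471976 rad/s, so 0.35503357 rad/s = 0.35503357 / 0.10471976 = 3.3903209 rpm ≈ 3.39 rpm (4 s.f.).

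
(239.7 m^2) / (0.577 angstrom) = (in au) 27.77. Check: 239.7 m^2 is already in m^2. 1 angstrom = 1e-10 m, so 0.577 angstrom = 0.577 * 1e-10 = 5.77e-11 m. Combine: 239.7 m^2 / 5.77e-11 m = 4.1542461e+12 m. 1 au = 1.4959787e+11 m, so 4.1542461e+12 m = 4.1542461e+12 / 1.4959787e+11 = 27.76942 au ≈ 27.77 au (4 s.f.).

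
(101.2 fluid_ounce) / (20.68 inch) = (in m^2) 1 fluid_ounce = 2.957353e-05 m^3, so 101.2 fluid_ounce = 101.2 * 2.957353e-05 = 0.0029928412 m^3. 1 inch = 0.0254 m, so 20.68 inch = 20.68 * 0.0254 = 0.525272 m. Combine: 0.0029928412 m^3 / 0.525272 m = 0.0056976979 m^2. Result: 0.0056976979 m^2 ≈ 0.005698 m^2 (4 s.f.). Final answer: 0.005698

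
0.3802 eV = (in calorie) 1 eV = 1.6021766e-19 J, so 0.3802 eV = 0.3802 * 1.6021766e-19 = 6.0914756e-20 J. 1 calorie = 4.184 J, so 6.0914756e-20 J = 6.0914756e-20 / 4.184 = 1.4558976e-20 calorie ≈ 1.456e-20 calorie (4 s.f.). Final answer: 1.456e-20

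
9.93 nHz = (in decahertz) 9.93e-10. Check: 1 nHz = 1e-09 Hz, so 9.93 nHz = 9.93 * 1e-09 = 9.93e-09 Hz. 1 decahertz = 10 Hz, so 9.93e-09 Hz = 9.93e-09 / 10 = 9.93e-10 decahertz.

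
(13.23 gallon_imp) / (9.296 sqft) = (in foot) 0.2285. Check: 1 gallon_imp = 0.00454609 m^3, so 13.23 gallon_imp = 13.23 * 0.00454609 = 0.060144771 m^3. 1 sqft = 0.09290304 m^2, so 9.296 sqft = 9.296 * 0.09290304 = 0.86362666 m^2. Combine: 0.060144771 m^3 / 0.86362666 m^2 = 0.069642096 m. 1 foot = 0.3048 m, so 0.069642096 m = 0.069642096 / 0.3048 = 0.22848457 foot ≈ 0.2285 foot (4 s.f.).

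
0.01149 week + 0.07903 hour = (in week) 0.01196. Check: 1 week = 604800 s, so 0.01149 week = 0.01149 * 604800 = 6949.152 s. 1 hour = 3600 s, so 0.07903 hour = 0.07903 * 3600 = 284.508 s. Sum: 6949.152 + 284.508 = 7233.66 s. 1 week = 604800 s, so 7233.66 s = 7233.66 / 604800 = 0.011960417 week ≈ 0.01196 week (4 s.f.).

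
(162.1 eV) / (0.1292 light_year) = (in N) 2.125e-32. Check: 1 eV = 1.6021766e-19 J, so 162.1 eV = 162.1 * 1.6021766e-19 = 2.5971283e-17 J. 1 light_year = 9.4607305e+15 m, so 0.1292 light_year = 0.1292 * 9.4607305e+15 = 1.2223264e+15 m. Combine: 2.5971283e-17 J / 1.2223264e+15 m = 2.1247421e-32 N. Result: 2.1247421e-32 N ≈ 2.125e-32 N (4 s.f.).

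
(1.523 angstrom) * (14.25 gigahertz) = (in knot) 1 angstrom = 1e-10 m, so 1.523 angstrom = 1.523 * 1e-10 = 1.523e-10 m. 1 gigahertz = 1e+09 Hz, so 14.25 gigahertz = 14.25 * 1e+09 = 1.425e+10 Hz. Combine: 1.523e-10 m * 1.425e+10 Hz = 2.170275 m/s. 1 knot = 0.51444444 m/s, so 2.170275 m/s = 2.170275 / 0.51444444 = 4.2186771 knot ≈ 4.219 knot (4 s.f.). Final answer: 4.219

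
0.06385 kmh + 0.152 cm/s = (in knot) 0.03743. Check: 1 kmh = 0.27777778 m/s, so 0.06385 kmh = 0.06385 * 0.27777778 = 0.017736111 m/s. 1 cm/s = 0.01 m/s, so 0.152 cm/s = 0.152 * 0.01 = 0.00152 m/s. Sum: 0.017736111 + 0.00152 = 0.019256111 m/s. 1 knot = 0.51444444 m/s, so 0.019256111 m/s = 0.019256111 / 0.51444444 = 0.037430886 knot ≈ 0.03743 knot (4 s.f.).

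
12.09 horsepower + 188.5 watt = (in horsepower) 12.34. Check: 1 horsepower = 745.69987 W, so 12.09 horsepower = 12.09 * 745.69987 = 9015.5114 W. 188.5 watt = 188.5 W. Sum: 9015.5114 + 188.5 = 9204.0114 W. 1 horsepower = 745.69987 W, so 9204.0114 W = 9204.0114 / 745.69987 = 12.342783 horsepower ≈ 12.34 horsepower (4 s.f.).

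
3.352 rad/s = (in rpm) 1 rpm = 0.10471976 rad/s, so 3.352 rad/s = 3.352 / 0.10471976 = 32.009242 rpm ≈ 32.01 rpm (4 s.f.). Final answer: 32.01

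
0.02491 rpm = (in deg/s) 1 rpm = 0.10471976 rad/s, so 0.02491 rpm = 0.02491 * 0.10471976 = 0.0026085691 rad/s. 1 deg/s = 0.017453293 rad/s, so 0.0026085691 rad/s = 0.0026085691 / 0.017453293 = 0.14946 deg/s ≈ 0.1495 deg/s (4 s.f.). Final answer: 0.1495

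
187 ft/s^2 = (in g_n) 5.812. Check: 1 ft/s^2 = 0.3048 m/s^2, so 187 ft/s^2 = 187 * 0.3048 = 56.9976 m/s^2. 1 g_n = 9.80665 m/s^2, so 56.9976 m/s^2 = 56.9976 / 9.80665 = 5.8121377 g_n ≈ 5.812 g_n (4 s.f.).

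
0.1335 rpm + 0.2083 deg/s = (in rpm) 1 rpm = 0.10471976 rad/s, so 0.1335 rpm = 0.1335 * 0.10471976 = 0.013980087 rad/s. 1 deg/s = 0.017453293 rad/s, so 0.2083 deg/s = 0.2083 * 0.017453293 = 0.0036355208 rad/s. Sum: 0.013980087 + 0.0036355208 = 0.017615608 rad/s. 1 rpm = 0.10471976 rad/s, so 0.017615608 rad/s = 0.017615608 / 0.10471976 = 0.16821667 rpm ≈ 0.1682 rpm (4 s.f.). Final answer: 0.1682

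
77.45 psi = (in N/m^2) 1 psi = 6894.7573 Pa, so 77.45 psi = 77.45 * 6894.7573 = 533998.95 Pa. 533998.95 Pa = 533998.95 N/m^2 ≈ 5.34e+05 N/m^2 (4 s.f.). Final answer: 5.34e+05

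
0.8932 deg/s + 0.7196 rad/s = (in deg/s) 42.12. Check: 1 deg/s = 0.017453293 rad/s, so 0.8932 deg/s = 0.8932 * 0.017453293 = 0.015589281 rad/s. 0.7196 rad/s is already in rad/s. Sum: 0.015589281 + 0.7196 = 0.73518928 rad/s. 1 deg/s = 0.017453293 rad/s, so 0.73518928 rad/s = 0.73518928 / 0.017453293 = 42.123243 deg/s ≈ 42.12 deg/s (4 s.f.).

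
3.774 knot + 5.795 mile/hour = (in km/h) 1 knot = 0.51444444 m/s, so 3.774 knot = 3.774 * 0.51444444 = 1.9415133 m/s. 1 mile/hour = 0.44704 m/s, so 5.795 mile/hour = 5.795 * 0.44704 = 2.5905968 m/s. Sum: 1.9415133 + 2.5905968 = 4.5321101 m/s. 1 km/h = 0.27777778 m/s, so 4.5321101 m/s = 4.5321101 / 0.27777778 = 16.315596 km/h ≈ 16.32 km/h (4 s.f.). Final answer: 16.32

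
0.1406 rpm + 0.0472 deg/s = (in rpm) 1 rpm = 0.10471976 rad/s, so 0.1406 rpm = 0.1406 * 0.10471976 = 0.014723598 rad/s. 1 deg/s = 0.017453293 rad/s, so 0.0472 deg/s = 0.0472 * 0.017453293 = 0.00082379541 rad/s. Sum: 0.014723598 + 0.00082379541 = 0.015547393 rad/s. 1 rpm = 0.10471976 rad/s, so 0.015547393 rad/s = 0.015547393 / 0.10471976 = 0.14846667 rpm ≈ 0.1485 rpm (4 s.f.). Final answer: 0.1485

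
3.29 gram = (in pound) 0.007253. Check: 1 gram = 0.001 kg, so 3.29 gram = 3.29 * 0.001 = 0.00329 kg. 1 pound = 0.45359237 kg, so 0.00329 kg = 0.00329 / 0.45359237 = 0.0072532084 pound ≈ 0.007253 pound (4 s.f.).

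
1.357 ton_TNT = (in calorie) 1 ton_TNT = 4.184e+09 J, so 1.357 ton_TNT = 1.357 * 4.184e+09 = 5.677688e+09 J. 1 calorie = 4.184 J, so 5.677688e+09 J = 5.677688e+09 / 4.184 = 1.357e+09 calorie. Final answer: 1.357e+09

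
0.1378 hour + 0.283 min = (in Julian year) 1 hour = 3600 s, so 0.1378 hour = 0.1378 * 3600 = 496.08 s. 1 min = 60 s, so 0.283 min = 0.283 * 60 = 16.98 s. Sum: 496.08 + 16.98 = 513.06 s. 1 Julian year = 31557600 s, so 513.06 s = 513.06 / 31557600 = 1.625789e-05 Julian year ≈ 1.626e-05 Julian year (4 s.f.). Final answer: 1.626e-05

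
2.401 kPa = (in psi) 0.3482. Check: 1 kPa = 1000 Pa, so 2.401 kPa = 2.401 * 1000 = 2401 Pa. 1 psi = 6894.7573 Pa, so 2401 Pa = 2401 / 6894.7573 = 0.34823561 psi ≈ 0.3482 psi (4 s.f.).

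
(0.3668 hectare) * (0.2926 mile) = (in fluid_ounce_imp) 1 hectare = 10000 m^2, so 0.3668 hectare = 0.3668 * 10000 = 3668 m^2. 1 mile = 1609.344 m, so 0.2926 mile = 0.2926 * 1609.344 = 470.89405 m. Combine: 3668 m^2 * 470.89405 m = 1727239.4 m^3. 1 fluid_ounce_imp = 2.8413063e-05 m^3, so 1727239.4 m^3 = 1727239.4 / 2.8413063e-05 = 6.0790328e+10 fluid_ounce_imp ≈ 6.079e+10 fluid_ounce_imp (4 s.f.). Final answer: 6.079e+10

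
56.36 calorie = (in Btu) 0.2235. Check: 1 calorie = 4.184 J, so 56.36 calorie = 56.36 * 4.184 = 235.81024 J. 1 Btu = 1055.0559 J, so 235.81024 J = 235.81024 / 1055.0559 = 0.22350498 Btu ≈ 0.2235 Btu (4 s.f.).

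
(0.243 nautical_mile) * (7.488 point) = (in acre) 0.0002938. Check: 1 nautical_mile = 1852 m, so 0.243 nautical_mile = 0.243 * 1852 = 450.036 m. 1 point = 0.00035277778 m, so 7.488 point = 7.488 * 0.00035277778 = 0.0026416 m. Combine: 450.036 m * 0.0026416 m = 1.1888151 m^2. 1 acre = 4046.8564 m^2, so 1.1888151 m^2 = 1.1888151 / 4046.8564 = 0.00029376261 acre ≈ 0.0002938 acre (4 s.f.).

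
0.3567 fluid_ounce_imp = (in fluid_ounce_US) 0.3427. Check: 1 fluid_ounce_imp = 2.8413063e-05 m^3, so 0.3567 fluid_ounce_imp = 0.3567 * 2.8413063e-05 = 1.0134939e-05 m^3. 1 fluid_ounce_US = 2.957353e-05 m^3, so 1.0134939e-05 m^3 = 1.0134939e-05 / 2.957353e-05 = 0.34270307 fluid_ounce_US ≈ 0.3427 fluid_ounce_US (4 s.f.).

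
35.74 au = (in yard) 1 au = 1.4959787e+11 m, so 35.74 au = 35.74 * 1.4959787e+11 = 5.3466279e+12 m. 1 yard = 0.9144 m, so 5.3466279e+12 m = 5.3466279e+12 / 0.9144 = 5.8471434e+12 yard ≈ 5.847e+12 yard (4 s.f.). Final answer: 5.847e+12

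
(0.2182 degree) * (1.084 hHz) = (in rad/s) 0.4128. Check: 1 degree = 0.017453293 rad, so 0.2182 degree = 0.2182 * 0.017453293 = 0.0038083084 rad. 1 hHz = 100 Hz, so 1.084 hHz = 1.084 * 100 = 108.4 Hz. Combine: 0.0038083084 rad * 108.4 Hz = 0.41282063 rad/s. Result: 0.41282063 rad/s ≈ 0.4128 rad/s (4 s.f.).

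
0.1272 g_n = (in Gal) 124.7. Check: 1 g_n = 9.80665 m/s^2, so 0.1272 g_n = 0.1272 * 9.80665 = 1.2474059 m/s^2. 1 Gal = 0.01 m/s^2, so 1.2474059 m/s^2 = 1.2474059 / 0.01 = 124.74059 Gal ≈ 124.7 Gal (4 s.f.).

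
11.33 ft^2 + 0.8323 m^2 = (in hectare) 0.0001885. Check: 1 ft^2 = 0.09290304 m^2, so 11.33 ft^2 = 11.33 * 0.09290304 = 1.0525914 m^2. 0.8323 m^2 is already in m^2. Sum: 1.0525914 + 0.8323 = 1.8848914 m^2. 1 hectare = 10000 m^2, so 1.8848914 m^2 = 1.8848914 / 10000 = 0.00018848914 hectare ≈ 0.0001885 hectare (4 s.f.).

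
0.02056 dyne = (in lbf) 4.622e-08. Check: 1 dyne = 1e-05 N, so 0.02056 dyne = 0.02056 * 1e-05 = 2.056e-07 N. 1 lbf = 4.4482216 N, so 2.056e-07 N = 2.056e-07 / 4.4482216 = 4.6220719e-08 lbf ≈ 4.622e-08 lbf (4 s.f.).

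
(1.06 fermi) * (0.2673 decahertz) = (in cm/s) 1 fermi = 1e-15 m, so 1.06 fermi = 1.06 * 1e-15 = 1.06e-15 m. 1 decahertz = 10 Hz, so 0.2673 decahertz = 0.2673 * 10 = 2.673 Hz. Combine: 1.06e-15 m * 2.673 Hz = 2.83338e-15 m/s. 1 cm/s = 0.01 m/s, so 2.83338e-15 m/s = 2.83338e-15 / 0.01 = 2.83338e-13 cm/s ≈ 2.833e-13 cm/s (4 s.f.). Final answer: 2.833e-13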